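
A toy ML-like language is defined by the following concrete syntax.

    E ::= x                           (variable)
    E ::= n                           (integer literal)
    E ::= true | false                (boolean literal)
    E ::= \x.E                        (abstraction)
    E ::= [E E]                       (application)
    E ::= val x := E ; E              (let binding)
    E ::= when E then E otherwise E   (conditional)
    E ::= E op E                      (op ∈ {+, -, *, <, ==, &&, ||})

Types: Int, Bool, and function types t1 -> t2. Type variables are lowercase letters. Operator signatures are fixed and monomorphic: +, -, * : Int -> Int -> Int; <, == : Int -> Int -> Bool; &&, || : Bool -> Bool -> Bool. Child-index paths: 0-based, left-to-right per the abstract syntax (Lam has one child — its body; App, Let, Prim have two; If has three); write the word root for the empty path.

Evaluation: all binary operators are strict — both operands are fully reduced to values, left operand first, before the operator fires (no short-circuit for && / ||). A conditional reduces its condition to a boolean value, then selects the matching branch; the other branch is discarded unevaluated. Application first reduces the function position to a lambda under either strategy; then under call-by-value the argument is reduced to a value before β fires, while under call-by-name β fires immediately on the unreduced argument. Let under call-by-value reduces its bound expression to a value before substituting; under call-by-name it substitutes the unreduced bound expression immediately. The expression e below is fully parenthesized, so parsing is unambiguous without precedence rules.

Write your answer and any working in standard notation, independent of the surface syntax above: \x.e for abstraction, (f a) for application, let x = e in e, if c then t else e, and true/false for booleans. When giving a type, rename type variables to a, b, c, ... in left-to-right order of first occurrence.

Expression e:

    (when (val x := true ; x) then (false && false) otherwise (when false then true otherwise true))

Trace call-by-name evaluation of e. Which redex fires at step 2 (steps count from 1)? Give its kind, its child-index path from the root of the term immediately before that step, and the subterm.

Trace:
step 0: (if (let x = true in x) then (false && false) else (if false then true else true))
step 1: [let@0] (if true then (false && false) else (if false then true else true))
step 2: [if@root] (false && false)

Answer: if at root : (if true then (false && false) else (if false then true else true))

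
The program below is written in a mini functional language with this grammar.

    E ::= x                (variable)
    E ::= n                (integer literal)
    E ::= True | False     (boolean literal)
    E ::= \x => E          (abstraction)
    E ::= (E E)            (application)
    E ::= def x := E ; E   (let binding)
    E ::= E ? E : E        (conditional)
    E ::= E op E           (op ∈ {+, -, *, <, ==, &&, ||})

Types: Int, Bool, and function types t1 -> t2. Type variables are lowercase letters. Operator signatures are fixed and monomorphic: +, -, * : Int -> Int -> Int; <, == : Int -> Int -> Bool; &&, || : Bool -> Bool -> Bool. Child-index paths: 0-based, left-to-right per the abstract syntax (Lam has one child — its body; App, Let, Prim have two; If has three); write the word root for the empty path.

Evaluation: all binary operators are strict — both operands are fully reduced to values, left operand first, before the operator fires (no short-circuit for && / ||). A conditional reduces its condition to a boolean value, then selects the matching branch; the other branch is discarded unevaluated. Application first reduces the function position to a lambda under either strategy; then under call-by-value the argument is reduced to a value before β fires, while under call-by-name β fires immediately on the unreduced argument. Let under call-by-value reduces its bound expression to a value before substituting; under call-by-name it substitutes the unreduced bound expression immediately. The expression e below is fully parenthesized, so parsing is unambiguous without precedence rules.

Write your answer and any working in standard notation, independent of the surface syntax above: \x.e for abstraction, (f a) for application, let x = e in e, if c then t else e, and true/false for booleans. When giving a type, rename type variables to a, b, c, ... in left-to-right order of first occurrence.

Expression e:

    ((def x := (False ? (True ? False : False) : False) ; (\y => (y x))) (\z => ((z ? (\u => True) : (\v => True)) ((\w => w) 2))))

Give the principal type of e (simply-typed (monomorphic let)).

Derivation:
  unify Bool ~ Bool
  unify Bool ~ Bool
  unify Bool ~ Bool
  unify Bool ~ Bool
let x : Bool
y : a
x : Bool
  unify a ~ Bool -> b
_ _ : b
\y._ : (Bool -> b) -> b
z : c
  unify c ~ Bool
\u._ : d -> Bool
\v._ : e -> Bool
  unify d -> Bool ~ e -> Bool
  unify d ~ e
  unify Bool ~ Bool
w : f
\w._ : f -> f
  unify f -> f ~ Int -> g
  unify f ~ Int
  unify Int ~ g
_ _ : Int
  unify e -> Bool ~ Int -> h
  unify e ~ Int
  unify Bool ~ h
_ _ : Bool
\z._ : Bool -> Bool
  unify (Bool -> b) -> b ~ (Bool -> Bool) -> i
  unify Bool -> b ~ Bool -> Bool
  unify Bool ~ Bool
  unify b ~ Bool
  unify Bool ~ i
_ _ : Bool

Answer: Bool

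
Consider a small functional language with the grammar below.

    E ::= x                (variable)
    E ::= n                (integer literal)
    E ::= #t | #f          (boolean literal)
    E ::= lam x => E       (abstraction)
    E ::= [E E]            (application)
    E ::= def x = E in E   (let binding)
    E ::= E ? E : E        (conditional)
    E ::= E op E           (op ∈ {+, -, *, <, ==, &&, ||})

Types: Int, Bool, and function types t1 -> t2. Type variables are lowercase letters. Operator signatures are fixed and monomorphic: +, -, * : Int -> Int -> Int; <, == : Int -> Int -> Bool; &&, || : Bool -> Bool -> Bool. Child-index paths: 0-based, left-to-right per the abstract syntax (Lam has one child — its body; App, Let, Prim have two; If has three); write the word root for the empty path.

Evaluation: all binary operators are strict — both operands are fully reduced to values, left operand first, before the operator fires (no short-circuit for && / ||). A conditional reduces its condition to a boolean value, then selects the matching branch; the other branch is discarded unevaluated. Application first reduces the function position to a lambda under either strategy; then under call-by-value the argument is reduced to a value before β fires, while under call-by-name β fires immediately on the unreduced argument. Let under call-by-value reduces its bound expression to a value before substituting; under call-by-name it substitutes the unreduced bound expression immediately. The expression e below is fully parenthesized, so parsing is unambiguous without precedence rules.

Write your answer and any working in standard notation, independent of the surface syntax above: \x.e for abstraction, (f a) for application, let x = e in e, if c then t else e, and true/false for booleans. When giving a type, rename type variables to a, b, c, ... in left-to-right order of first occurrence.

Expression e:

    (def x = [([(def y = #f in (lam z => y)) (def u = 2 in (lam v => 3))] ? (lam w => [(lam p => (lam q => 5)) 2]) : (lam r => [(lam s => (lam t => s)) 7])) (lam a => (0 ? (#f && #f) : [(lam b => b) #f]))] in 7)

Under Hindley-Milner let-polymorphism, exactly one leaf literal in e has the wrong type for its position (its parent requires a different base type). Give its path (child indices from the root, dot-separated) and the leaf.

Working:
let y : Bool
y : Bool
\z._ : a -> Bool
let u : Int
\v._ : b -> Int
  unify a -> Bool ~ (b -> Int) -> c
  unify a ~ b -> Int
  unify Bool ~ c
_ _ : Bool
  unify Bool ~ Bool
\q._ : f -> Int
\p._ : e -> f -> Int
  unify e -> f -> Int ~ Int -> g
  unify e ~ Int
  unify f -> Int ~ g
_ _ : f -> Int
\w._ : d -> f -> Int
s : i
\t._ : j -> i
\s._ : i -> j -> i
  unify i -> j -> i ~ Int -> k
  unify i ~ Int
  unify j -> Int ~ k
_ _ : j -> Int
\r._ : h -> j -> Int
  unify d -> f -> Int ~ h -> j -> Int
  unify d ~ h
  unify f -> Int ~ j -> Int
  unify f ~ j
  unify Int ~ Int
  unify Int ~ Bool
  FAIL: mismatch Int ~ Bool

Answer: 0.1.0.0 : 0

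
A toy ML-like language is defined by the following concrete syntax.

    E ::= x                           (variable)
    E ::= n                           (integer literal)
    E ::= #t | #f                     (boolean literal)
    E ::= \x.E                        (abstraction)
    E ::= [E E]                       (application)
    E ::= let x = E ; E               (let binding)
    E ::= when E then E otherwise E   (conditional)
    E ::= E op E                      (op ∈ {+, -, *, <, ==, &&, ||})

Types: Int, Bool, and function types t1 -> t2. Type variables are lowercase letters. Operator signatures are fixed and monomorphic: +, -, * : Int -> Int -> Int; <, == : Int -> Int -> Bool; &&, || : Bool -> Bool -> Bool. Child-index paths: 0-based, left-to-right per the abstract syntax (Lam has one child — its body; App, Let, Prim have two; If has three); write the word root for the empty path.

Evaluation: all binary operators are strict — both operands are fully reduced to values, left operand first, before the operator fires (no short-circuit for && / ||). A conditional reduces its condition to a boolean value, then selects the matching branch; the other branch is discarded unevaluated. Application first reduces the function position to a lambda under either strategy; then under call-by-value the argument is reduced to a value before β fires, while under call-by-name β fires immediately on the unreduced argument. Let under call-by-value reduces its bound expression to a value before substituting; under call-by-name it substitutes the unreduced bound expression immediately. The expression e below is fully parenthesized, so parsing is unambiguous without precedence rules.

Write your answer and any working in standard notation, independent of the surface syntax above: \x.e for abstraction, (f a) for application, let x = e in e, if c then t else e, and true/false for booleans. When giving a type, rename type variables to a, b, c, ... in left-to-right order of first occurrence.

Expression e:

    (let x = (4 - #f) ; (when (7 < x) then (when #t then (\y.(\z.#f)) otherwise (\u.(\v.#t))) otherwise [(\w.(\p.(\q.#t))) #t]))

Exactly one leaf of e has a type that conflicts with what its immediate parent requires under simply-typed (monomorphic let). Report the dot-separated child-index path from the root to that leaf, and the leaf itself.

Answer: 0.1 : false

Derivation:
  unify Int ~ Int
  unify Bool ~ Int
  FAIL: mismatch Bool ~ Int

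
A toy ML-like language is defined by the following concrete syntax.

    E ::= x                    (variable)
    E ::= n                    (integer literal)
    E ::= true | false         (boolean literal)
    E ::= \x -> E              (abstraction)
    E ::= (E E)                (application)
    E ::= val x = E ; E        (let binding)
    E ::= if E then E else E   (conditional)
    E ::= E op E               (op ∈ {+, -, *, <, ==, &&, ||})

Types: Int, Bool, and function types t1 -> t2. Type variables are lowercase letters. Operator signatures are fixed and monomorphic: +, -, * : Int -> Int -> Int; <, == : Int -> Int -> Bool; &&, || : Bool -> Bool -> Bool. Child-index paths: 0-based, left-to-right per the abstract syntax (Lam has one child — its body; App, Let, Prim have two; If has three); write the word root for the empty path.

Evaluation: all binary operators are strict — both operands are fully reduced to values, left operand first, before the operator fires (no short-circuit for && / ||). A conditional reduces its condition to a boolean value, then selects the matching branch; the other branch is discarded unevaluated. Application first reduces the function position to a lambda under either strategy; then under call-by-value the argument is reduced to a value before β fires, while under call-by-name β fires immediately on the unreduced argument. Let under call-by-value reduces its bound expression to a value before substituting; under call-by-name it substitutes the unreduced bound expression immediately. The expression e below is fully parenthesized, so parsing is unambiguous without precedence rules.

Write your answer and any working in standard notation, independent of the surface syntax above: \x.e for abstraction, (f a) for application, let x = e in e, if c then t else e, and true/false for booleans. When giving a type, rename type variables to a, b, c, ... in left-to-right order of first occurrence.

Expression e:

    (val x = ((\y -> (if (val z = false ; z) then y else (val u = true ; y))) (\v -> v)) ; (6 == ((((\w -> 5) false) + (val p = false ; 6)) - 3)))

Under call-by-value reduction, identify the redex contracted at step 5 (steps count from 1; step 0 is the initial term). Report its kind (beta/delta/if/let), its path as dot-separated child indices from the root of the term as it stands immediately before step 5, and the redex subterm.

Answer: let at root : (let x = (\v.v) in (6 == ((((\w.5) false) + (let p = false in 6)) - 3)))

Trace:
step 0: (let x = ((\y.(if (let z = false in z) then y else (let u = true in y))) (\v.v)) in (6 == ((((\w.5) false) + (let p = false in 6)) - 3)))
step 1: [beta@0] (let x = (if (let z = false in z) then (\v.v) else (let u = true in (\v.v))) in (6 == ((((\w.5) false) + (let p = false in 6)) - 3)))
step 2: [let@0.0] (let x = (if false then (\v.v) else (let u = true in (\v.v))) in (6 == ((((\w.5) false) + (let p = false in 6)) - 3)))
step 3: [if@0] (let x = (let u = true in (\v.v)) in (6 == ((((\w.5) false) + (let p = false in 6)) - 3)))
step 4: [let@0] (let x = (\v.v) in (6 == ((((\w.5) false) + (let p = false in 6)) - 3)))
step 5: [let@root] (6 == ((((\w.5) false) + (let p = false in 6)) - 3))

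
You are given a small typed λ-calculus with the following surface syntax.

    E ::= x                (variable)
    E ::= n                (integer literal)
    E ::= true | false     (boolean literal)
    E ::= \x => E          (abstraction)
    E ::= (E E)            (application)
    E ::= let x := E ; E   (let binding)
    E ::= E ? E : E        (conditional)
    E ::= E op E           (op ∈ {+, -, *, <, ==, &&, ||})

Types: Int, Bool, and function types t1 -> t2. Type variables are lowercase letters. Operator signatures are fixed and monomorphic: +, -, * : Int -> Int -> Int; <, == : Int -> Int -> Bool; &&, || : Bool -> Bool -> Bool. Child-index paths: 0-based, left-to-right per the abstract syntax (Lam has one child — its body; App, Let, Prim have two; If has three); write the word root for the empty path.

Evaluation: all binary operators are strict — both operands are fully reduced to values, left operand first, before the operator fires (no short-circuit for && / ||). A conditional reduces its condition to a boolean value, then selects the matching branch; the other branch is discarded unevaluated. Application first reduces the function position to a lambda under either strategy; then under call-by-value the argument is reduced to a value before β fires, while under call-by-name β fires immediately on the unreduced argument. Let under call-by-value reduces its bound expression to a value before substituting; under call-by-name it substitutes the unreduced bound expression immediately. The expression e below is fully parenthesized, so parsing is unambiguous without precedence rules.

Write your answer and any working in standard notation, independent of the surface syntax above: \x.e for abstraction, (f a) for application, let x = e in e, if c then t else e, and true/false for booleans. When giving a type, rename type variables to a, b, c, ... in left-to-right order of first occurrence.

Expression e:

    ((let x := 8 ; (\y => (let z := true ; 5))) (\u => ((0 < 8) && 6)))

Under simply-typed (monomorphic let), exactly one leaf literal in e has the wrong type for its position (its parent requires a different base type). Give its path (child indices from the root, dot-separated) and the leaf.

Derivation:
let x : Int
let z : Bool
\y._ : a -> Int
  unify Int ~ Int
  unify Int ~ Int
  unify Bool ~ Bool
  unify Int ~ Bool
  FAIL: mismatch Int ~ Bool

Answer: 1.0.1 : 6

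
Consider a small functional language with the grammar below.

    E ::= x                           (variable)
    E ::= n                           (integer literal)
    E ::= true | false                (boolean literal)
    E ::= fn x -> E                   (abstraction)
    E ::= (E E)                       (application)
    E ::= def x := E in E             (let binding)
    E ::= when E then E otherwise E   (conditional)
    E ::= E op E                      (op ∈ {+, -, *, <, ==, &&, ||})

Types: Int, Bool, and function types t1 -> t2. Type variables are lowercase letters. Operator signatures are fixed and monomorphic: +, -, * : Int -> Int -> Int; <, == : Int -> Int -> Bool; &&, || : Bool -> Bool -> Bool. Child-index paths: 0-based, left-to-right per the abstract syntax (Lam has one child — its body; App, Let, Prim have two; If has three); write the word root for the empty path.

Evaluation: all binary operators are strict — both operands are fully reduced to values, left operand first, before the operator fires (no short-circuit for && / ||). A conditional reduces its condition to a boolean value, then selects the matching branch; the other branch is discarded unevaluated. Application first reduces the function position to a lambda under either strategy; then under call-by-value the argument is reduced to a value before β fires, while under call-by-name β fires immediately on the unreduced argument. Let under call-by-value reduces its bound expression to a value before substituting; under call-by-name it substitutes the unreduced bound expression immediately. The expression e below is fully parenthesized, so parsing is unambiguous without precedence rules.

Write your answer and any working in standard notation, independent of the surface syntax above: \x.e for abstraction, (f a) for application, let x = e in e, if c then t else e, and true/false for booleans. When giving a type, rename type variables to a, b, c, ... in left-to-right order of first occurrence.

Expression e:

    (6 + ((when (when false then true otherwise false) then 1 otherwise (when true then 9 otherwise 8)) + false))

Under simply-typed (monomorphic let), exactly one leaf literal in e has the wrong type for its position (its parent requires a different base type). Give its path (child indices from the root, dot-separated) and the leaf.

Answer: 1.1 : false

Trace:
  unify Int ~ Int
  unify Bool ~ Bool
  unify Bool ~ Bool
  unify Bool ~ Bool
  unify Bool ~ Bool
  unify Int ~ Int
  unify Int ~ Int
  unify Int ~ Int
  unify Bool ~ Int
  FAIL: mismatch Bool ~ Int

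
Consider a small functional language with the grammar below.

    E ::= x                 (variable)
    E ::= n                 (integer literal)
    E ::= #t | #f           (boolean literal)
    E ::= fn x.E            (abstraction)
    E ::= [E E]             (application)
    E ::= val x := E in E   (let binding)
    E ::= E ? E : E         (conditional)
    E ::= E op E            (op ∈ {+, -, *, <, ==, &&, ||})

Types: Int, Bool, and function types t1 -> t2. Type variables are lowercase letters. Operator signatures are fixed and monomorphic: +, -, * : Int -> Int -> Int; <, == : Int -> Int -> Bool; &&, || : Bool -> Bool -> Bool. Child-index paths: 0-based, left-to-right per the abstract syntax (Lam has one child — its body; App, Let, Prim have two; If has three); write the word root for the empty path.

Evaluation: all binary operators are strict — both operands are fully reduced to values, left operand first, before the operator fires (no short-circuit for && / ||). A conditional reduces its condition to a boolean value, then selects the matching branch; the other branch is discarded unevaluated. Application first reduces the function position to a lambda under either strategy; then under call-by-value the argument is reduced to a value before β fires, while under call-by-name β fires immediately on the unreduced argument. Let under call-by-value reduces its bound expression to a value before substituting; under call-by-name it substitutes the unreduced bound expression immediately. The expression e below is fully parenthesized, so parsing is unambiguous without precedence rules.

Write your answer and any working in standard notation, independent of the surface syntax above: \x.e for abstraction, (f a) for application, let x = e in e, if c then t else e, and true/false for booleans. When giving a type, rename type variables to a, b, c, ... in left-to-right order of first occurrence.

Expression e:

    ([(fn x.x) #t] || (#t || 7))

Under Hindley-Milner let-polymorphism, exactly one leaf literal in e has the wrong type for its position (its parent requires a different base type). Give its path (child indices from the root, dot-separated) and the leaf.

Trace:
x : a
\x._ : a -> a
  unify a -> a ~ Bool -> b
  unify a ~ Bool
  unify Bool ~ b
_ _ : Bool
  unify Bool ~ Bool
  unify Bool ~ Bool
  unify Int ~ Bool
  FAIL: mismatch Int ~ Bool

Answer: 1.1 : 7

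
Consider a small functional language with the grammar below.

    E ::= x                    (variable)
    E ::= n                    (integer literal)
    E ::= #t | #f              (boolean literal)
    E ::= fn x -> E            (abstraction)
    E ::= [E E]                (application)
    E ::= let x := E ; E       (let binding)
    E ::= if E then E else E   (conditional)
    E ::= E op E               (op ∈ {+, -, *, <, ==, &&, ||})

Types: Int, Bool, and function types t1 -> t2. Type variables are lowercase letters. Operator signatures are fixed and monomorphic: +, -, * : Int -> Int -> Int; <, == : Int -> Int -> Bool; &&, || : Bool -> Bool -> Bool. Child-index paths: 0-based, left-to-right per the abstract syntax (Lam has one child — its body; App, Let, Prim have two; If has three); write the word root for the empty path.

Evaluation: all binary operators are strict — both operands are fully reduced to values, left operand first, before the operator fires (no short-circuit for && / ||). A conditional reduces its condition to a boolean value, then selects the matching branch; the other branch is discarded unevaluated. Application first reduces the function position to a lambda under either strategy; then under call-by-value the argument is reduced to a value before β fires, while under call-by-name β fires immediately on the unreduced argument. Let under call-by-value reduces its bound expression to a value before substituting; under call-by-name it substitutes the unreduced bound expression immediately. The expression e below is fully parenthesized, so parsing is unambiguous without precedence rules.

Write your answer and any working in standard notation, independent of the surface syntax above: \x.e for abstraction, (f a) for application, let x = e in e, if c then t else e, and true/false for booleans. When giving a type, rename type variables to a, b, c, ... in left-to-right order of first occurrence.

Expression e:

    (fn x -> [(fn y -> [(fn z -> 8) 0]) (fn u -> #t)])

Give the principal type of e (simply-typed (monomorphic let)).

Answer: a -> Int

Trace:
\z._ : c -> Int
  unify c -> Int ~ Int -> d
  unify c ~ Int
  unify Int ~ d
_ _ : Int
\y._ : b -> Int
\u._ : e -> Bool
  unify b -> Int ~ (e -> Bool) -> f
  unify b ~ e -> Bool
  unify Int ~ f
_ _ : Int
\x._ : a -> Int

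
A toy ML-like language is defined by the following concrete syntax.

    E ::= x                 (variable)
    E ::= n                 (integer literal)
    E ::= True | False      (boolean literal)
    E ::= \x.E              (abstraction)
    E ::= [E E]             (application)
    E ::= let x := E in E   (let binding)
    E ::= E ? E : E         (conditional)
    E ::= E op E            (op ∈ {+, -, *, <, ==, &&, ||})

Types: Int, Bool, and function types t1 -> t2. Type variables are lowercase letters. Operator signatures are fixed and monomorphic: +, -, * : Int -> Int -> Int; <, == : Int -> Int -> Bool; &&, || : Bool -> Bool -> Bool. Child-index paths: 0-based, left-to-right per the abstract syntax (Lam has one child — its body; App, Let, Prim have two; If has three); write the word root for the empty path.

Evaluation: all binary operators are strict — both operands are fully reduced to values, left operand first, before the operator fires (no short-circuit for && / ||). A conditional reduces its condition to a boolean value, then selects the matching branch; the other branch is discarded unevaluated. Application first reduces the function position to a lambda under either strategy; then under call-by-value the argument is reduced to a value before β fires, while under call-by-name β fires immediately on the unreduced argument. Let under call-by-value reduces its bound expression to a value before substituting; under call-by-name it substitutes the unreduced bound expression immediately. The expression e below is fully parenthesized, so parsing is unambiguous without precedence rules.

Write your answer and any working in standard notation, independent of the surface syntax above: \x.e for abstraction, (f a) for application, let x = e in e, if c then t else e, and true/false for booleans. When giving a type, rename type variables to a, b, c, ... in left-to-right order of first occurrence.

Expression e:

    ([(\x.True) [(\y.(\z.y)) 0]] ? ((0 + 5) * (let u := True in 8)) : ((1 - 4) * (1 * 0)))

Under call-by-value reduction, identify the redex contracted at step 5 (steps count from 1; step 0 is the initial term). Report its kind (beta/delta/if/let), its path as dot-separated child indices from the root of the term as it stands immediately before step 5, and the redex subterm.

Answer: let at 1 : (let u = true in 8)

Trace:
step 0: (if ((\x.true) ((\y.(\z.y)) 0)) then ((0 + 5) * (let u = true in 8)) else ((1 - 4) * (1 * 0)))
step 1: [beta@0.1] (if ((\x.true) (\z.0)) then ((0 + 5) * (let u = true in 8)) else ((1 - 4) * (1 * 0)))
step 2: [beta@0] (if true then ((0 + 5) * (let u = true in 8)) else ((1 - 4) * (1 * 0)))
step 3: [if@root] ((0 + 5) * (let u = true in 8))
step 4: [delta@0] (5 * (let u = true in 8))
step 5: [let@1] (5 * 8)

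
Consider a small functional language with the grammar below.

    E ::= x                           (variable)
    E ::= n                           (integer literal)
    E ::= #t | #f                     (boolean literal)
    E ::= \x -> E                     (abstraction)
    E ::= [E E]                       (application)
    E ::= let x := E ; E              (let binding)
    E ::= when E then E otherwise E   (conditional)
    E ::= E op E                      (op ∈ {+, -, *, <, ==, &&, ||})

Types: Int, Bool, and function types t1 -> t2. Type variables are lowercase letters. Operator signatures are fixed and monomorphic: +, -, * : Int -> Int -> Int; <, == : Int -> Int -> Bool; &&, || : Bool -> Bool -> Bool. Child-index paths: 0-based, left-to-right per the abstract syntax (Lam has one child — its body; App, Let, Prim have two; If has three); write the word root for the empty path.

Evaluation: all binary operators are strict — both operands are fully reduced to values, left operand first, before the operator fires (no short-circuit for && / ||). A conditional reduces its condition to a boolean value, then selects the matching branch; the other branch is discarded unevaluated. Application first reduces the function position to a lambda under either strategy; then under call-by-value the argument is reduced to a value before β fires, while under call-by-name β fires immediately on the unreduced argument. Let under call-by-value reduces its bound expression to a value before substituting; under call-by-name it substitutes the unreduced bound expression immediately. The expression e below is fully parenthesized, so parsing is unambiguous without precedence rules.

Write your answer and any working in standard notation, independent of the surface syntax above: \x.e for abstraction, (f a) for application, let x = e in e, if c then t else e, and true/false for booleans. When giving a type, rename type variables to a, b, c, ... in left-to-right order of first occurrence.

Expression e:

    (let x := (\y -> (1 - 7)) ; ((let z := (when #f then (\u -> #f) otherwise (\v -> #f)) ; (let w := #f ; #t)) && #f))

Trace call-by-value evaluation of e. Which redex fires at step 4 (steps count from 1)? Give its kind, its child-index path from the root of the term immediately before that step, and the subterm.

Answer: let at 0 : (let w = false in true)

Working:
step 0: (let x = (\y.(1 - 7)) in ((let z = (if false then (\u.false) else (\v.false)) in (let w = false in true)) && false))
step 1: [let@root] ((let z = (if false then (\u.false) else (\v.false)) in (let w = false in true)) && false)
step 2: [if@0.0] ((let z = (\v.false) in (let w = false in true)) && false)
step 3: [let@0] ((let w = false in true) && false)
step 4: [let@0] (true && false)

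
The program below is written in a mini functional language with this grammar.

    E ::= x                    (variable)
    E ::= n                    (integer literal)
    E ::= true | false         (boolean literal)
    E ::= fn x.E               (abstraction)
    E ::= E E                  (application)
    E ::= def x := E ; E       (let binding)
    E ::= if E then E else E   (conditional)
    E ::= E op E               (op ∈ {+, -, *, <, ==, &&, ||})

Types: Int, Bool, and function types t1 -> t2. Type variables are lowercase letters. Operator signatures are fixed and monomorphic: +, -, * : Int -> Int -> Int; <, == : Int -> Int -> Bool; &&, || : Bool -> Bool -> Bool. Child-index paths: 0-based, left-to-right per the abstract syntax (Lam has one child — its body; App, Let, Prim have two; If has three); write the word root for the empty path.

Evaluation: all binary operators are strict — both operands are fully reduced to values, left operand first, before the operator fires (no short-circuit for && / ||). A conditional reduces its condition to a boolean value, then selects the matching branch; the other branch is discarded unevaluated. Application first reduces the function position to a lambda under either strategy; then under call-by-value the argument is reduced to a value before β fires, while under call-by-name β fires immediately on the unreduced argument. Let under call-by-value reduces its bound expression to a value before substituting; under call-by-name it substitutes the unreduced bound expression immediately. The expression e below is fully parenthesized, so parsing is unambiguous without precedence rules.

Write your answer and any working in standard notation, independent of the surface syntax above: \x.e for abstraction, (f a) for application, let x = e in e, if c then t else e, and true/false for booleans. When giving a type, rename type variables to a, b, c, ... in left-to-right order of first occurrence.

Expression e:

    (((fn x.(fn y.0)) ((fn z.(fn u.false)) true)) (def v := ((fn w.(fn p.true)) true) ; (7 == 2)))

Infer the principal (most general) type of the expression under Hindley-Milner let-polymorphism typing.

Derivation:
\y._ : b -> Int
\x._ : a -> b -> Int
\u._ : d -> Bool
\z._ : c -> d -> Bool
  unify c -> d -> Bool ~ Bool -> e
  unify c ~ Bool
  unify d -> Bool ~ e
_ _ : d -> Bool
  unify a -> b -> Int ~ (d -> Bool) -> f
  unify a ~ d -> Bool
  unify b -> Int ~ f
_ _ : b -> Int
\p._ : h -> Bool
\w._ : g -> h -> Bool
  unify g -> h -> Bool ~ Bool -> i
  unify g ~ Bool
  unify h -> Bool ~ i
_ _ : h -> Bool
let v : forall. h -> Bool
  unify Int ~ Int
  unify Int ~ Int
  unify b -> Int ~ Bool -> j
  unify b ~ Bool
  unify Int ~ j
_ _ : Int

Answer: Int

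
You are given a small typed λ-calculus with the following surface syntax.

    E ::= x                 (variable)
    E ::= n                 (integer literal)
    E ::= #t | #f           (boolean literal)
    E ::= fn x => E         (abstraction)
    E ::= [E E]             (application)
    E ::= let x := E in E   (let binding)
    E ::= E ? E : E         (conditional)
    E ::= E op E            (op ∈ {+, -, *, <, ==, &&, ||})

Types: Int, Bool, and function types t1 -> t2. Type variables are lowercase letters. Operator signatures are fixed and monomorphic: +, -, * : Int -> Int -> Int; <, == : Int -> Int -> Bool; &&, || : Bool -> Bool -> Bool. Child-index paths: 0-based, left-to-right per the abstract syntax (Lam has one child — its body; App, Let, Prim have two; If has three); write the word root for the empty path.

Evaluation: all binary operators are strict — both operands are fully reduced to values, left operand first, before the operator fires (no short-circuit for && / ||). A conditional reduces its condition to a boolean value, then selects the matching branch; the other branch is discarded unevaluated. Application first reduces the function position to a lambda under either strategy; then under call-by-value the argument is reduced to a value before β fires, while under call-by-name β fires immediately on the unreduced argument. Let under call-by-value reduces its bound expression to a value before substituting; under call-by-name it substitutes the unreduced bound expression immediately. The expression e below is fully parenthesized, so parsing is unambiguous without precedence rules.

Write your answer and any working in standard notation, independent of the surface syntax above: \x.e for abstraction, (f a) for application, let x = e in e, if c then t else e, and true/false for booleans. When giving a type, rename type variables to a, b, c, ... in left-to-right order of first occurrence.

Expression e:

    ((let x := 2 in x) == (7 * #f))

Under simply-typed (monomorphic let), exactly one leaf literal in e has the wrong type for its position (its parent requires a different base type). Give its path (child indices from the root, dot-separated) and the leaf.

Answer: 1.1 : false

Derivation:
let x : Int
x : Int
  unify Int ~ Int
  unify Int ~ Int
  unify Bool ~ Int
  FAIL: mismatch Bool ~ Int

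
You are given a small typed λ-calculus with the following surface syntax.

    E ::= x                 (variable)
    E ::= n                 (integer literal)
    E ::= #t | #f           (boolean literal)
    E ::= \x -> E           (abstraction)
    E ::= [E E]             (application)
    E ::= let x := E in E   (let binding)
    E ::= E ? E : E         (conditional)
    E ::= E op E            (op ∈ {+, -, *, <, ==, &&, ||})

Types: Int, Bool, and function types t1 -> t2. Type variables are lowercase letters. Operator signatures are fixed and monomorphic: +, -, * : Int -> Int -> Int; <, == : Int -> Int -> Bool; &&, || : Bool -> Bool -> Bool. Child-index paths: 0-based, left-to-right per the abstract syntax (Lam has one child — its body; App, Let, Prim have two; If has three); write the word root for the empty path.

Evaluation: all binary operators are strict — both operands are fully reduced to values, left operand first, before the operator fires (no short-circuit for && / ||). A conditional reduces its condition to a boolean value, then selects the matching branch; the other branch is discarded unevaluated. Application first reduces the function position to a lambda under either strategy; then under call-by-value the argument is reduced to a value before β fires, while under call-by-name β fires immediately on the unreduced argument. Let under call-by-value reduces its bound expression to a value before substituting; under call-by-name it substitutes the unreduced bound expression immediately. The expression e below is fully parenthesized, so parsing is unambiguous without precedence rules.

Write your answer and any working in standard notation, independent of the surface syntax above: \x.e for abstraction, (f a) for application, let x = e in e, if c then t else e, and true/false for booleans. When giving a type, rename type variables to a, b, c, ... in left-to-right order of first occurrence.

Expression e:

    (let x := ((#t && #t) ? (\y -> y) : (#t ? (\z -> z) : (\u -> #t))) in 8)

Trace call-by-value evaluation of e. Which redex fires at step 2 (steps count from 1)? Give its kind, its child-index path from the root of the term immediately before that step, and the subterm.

Answer: if at 0 : (if true then (\y.y) else (if true then (\z.z) else (\u.true)))

Derivation:
step 0: (let x = (if (true && true) then (\y.y) else (if true then (\z.z) else (\u.true))) in 8)
step 1: [delta@0.0] (let x = (if true then (\y.y) else (if true then (\z.z) else (\u.true))) in 8)
step 2: [if@0] (let x = (\y.y) in 8)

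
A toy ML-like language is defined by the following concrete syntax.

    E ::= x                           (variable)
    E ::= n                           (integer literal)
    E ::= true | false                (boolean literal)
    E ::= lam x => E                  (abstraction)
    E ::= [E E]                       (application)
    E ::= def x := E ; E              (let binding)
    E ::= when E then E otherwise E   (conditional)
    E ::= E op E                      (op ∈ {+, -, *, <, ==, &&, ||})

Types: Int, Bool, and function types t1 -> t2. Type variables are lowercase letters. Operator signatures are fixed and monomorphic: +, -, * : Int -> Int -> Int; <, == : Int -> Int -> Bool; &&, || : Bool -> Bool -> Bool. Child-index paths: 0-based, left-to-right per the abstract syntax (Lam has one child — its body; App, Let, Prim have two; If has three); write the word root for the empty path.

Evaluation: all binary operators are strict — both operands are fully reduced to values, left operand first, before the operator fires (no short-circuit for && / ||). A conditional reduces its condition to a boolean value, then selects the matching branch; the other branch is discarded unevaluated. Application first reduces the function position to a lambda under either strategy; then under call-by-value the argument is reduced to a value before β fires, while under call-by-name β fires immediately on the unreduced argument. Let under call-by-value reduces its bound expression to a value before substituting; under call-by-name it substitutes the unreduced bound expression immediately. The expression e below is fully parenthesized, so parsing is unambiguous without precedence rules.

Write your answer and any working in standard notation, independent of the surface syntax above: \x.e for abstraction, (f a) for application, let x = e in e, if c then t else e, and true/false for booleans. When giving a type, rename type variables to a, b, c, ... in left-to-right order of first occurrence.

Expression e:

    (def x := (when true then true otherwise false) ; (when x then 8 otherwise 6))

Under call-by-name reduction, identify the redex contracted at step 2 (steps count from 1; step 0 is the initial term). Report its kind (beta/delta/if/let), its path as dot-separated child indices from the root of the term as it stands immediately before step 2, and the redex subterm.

Trace:
step 0: (let x = (if true then true else false) in (if x then 8 else 6))
step 1: [let@root] (if (if true then true else false) then 8 else 6)
step 2: [if@0] (if true then 8 else 6)

Answer: if at 0 : (if true then true else false)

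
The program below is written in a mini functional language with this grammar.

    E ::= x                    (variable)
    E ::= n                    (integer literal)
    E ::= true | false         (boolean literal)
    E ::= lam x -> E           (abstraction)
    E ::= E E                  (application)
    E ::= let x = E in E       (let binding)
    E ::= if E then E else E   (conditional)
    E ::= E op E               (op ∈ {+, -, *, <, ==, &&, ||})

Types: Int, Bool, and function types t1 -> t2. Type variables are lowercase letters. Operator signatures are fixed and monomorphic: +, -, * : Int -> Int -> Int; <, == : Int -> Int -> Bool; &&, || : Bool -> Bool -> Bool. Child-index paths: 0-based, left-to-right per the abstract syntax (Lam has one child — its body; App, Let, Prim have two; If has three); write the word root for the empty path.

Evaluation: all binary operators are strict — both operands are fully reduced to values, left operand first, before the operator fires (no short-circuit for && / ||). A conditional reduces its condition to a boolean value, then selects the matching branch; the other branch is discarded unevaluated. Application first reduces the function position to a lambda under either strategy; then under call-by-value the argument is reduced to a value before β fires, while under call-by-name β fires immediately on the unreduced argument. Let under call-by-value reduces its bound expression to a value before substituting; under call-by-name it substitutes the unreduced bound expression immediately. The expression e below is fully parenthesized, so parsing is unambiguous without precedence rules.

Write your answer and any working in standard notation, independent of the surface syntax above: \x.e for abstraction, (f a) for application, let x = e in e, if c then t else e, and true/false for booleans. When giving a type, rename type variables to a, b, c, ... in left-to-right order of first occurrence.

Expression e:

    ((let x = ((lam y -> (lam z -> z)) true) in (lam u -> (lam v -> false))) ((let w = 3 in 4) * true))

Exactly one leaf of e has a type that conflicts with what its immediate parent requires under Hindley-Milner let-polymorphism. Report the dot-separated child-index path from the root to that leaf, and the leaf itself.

Answer: 1.1 : true

Trace:
z : b
\z._ : b -> b
\y._ : a -> b -> b
  unify a -> b -> b ~ Bool -> c
  unify a ~ Bool
  unify b -> b ~ c
_ _ : b -> b
let x : forall. b -> b
\v._ : e -> Bool
\u._ : d -> e -> Bool
let w : Int
  unify Int ~ Int
  unify Bool ~ Int
  FAIL: mismatch Bool ~ Int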